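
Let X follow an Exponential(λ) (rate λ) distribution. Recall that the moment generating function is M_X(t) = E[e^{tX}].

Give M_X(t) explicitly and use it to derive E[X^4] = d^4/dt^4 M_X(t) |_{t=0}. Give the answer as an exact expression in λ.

M_X(t) = λ/(λ - t)
M′(t) = λ/(λ^2 - 2*λ*t + t^2)
M′′(t) = -2*λ/(-λ^3 + 3*λ^2*t - 3*λ*t^2 + t^3)
M′′′(t) = 6*λ/(λ^4 - 4*λ^3*t + 6*λ^2*t^2 - 4*λ*t^3 + t^4)
M′′′′(t) = -24*λ/(-λ^5 + 5*λ^4*t - 10*λ^3*t^2 + 10*λ^2*t^3 - 5*λ*t^4 + t^5)

E[X^4] = M′′′′(0) = 24/λ^4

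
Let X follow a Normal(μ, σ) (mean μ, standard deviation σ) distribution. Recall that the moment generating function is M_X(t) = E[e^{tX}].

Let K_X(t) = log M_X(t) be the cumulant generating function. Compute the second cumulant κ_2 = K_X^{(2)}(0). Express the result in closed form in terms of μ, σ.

κ_2 = K′′(0) = σ^2

M_X(t) = e^(μ*t + σ^2*t^2/2)
K_X(t) = log M_X(t) = μ*t + σ^2*t^2/2
K′(t) = μ + σ^2*t
K′′(t) = σ^2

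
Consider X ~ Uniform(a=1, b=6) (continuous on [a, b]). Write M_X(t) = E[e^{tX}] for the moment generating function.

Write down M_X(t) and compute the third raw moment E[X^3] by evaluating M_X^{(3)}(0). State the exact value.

E[X^3] = d^3M/dt^3 |_{t=0} = 259/4

M_X(t) = (e^(6*t) - e^(t))/(5*t)
dM/dt = (6*t*e^(6*t) - t*e^(t) - e^(6*t) + e^(t))/(5*t^2)
d^2M/dt^2 = (36*t^2*e^(6*t) - t^2*e^(t) - 12*t*e^(6*t) + 2*t*e^(t) + 2*e^(6*t) - 2*e^(t))/(5*t^3)
d^3M/dt^3 = (216*t^3*e^(6*t) - t^3*e^(t) - 108*t^2*e^(6*t) + 3*t^2*e^(t) + 36*t*e^(6*t) - 6*t*e^(t) - 6*e^(6*t) + 6*e^(t))/(5*t^4)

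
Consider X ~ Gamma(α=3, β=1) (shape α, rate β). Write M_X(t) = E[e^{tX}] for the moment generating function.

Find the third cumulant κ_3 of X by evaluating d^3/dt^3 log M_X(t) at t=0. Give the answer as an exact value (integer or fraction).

M_X(t) = (1 - t)^(-3)
K_X(t) = log M_X(t) = -3*log(1 - t)
D^3[K](t) = -6/(t^3 - 3*t^2 + 3*t - 1)

κ_3 = D^3[K](0) = 6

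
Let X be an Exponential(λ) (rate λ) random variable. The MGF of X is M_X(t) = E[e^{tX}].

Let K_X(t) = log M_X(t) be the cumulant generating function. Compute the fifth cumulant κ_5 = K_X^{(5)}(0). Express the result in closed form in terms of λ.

κ_5 = K^(5)(0) = 24/λ^5

M_X(t) = λ/(λ - t)
K_X(t) = log M_X(t) = log(λ) - log(λ - t)
K^(5)(t) = -24/(-λ^5 + 5*λ^4*t - 10*λ^3*t^2 + 10*λ^2*t^3 - 5*λ*t^4 + t^5)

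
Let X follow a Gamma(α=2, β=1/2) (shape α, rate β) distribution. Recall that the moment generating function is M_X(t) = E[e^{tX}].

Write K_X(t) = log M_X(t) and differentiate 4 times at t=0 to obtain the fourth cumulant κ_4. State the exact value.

M_X(t) = 1/(4*(1/2 - t)^2)
K_X(t) = log M_X(t) = -2*log(1/2 - t) - 2*log(2)
D^4[K](t) = 192/(16*t^4 - 32*t^3 + 24*t^2 - 8*t + 1)

κ_4 = D^4[K](0) = 192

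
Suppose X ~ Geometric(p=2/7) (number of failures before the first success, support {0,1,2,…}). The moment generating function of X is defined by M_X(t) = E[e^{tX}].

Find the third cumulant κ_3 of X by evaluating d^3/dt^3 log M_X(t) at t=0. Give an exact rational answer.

κ_3 = K′′′(0) = 105/2

M_X(t) = 2/(7*(1 - 5*e^(t)/7))
K_X(t) = log M_X(t) = -log(1 - 5*e^(t)/7) - log(7) + log(2)
K′(t) = -5*e^(t)/(5*e^(t) - 7)
K′′(t) = 35*e^(t)/(25*e^(2*t) - 70*e^(t) + 49)
K′′′(t) = (-175*e^(2*t) - 245*e^(t))/(125*e^(3*t) - 525*e^(2*t) + 735*e^(t) - 343)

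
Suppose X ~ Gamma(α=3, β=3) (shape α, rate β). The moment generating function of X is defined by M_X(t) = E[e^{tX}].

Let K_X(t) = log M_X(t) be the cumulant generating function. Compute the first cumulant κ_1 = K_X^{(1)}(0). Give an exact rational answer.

M_X(t) = 27/(3 - t)^3
K_X(t) = log M_X(t) = -3*log(3 - t) + 3*log(3)
D[K](t) = -3/(t - 3)

κ_1 = D[K](0) = 1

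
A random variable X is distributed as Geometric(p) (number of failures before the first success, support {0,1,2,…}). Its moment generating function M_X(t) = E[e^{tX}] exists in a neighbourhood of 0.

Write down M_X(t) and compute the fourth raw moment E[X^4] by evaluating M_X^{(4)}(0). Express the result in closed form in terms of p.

M_X(t) = p/(-(1 - p)*e^(t) + 1)
M′(t) = (-p^2*e^(t) + p*e^(t))/(p^2*e^(2*t) - 2*p*e^(2*t) + 2*p*e^(t) + e^(2*t) - 2*e^(t) + 1)

E[X^4] = M′′′′(0) = 1 - 15/p + 50/p^2 - 60/p^3 + 24/p^4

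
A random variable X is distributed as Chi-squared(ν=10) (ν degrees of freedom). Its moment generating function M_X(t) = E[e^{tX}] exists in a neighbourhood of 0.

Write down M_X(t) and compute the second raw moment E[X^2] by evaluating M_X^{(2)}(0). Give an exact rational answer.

E[X^2] = M′′(0) = 120

M_X(t) = (1 - 2*t)^(-5)
M′(t) = 10/(64*t^6 - 192*t^5 + 240*t^4 - 160*t^3 + 60*t^2 - 12*t + 1)
M′′(t) = -120/(128*t^7 - 448*t^6 + 672*t^5 - 560*t^4 + 280*t^3 - 84*t^2 + 14*t - 1)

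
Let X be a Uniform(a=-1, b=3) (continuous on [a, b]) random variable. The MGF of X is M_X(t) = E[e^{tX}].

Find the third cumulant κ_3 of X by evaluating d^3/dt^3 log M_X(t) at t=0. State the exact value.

M_X(t) = (e^(3*t) - e^(-t))/(4*t)
K_X(t) = log M_X(t) = -log(t) + log(e^(3*t) - e^(-t)) - 2*log(2)
K′(t) = (3*t*e^(4*t) + t - e^(4*t) + 1)/(t*e^(4*t) - t)
K′′(t) = (-16*t^2*e^(4*t) + e^(8*t) - 2*e^(4*t) + 1)/(t^2*e^(8*t) - 2*t^2*e^(4*t) + t^2)
K′′′(t) = (64*t^3*e^(8*t) + 64*t^3*e^(4*t) - 2*e^(12*t) + 6*e^(8*t) - 6*e^(4*t) + 2)/(t^3*e^(12*t) - 3*t^3*e^(8*t) + 3*t^3*e^(4*t) - t^3)

κ_3 = K′′′(0) = 0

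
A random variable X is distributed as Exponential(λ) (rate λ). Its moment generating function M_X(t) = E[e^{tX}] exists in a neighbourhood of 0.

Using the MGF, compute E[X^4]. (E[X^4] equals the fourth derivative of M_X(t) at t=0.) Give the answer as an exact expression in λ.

E[X^4] = D^4[M](0) = 24/λ^4

M_X(t) = λ/(λ - t)
D^4[M](t) = -24*λ/(-λ^5 + 5*λ^4*t - 10*λ^3*t^2 + 10*λ^2*t^3 - 5*λ*t^4 + t^5)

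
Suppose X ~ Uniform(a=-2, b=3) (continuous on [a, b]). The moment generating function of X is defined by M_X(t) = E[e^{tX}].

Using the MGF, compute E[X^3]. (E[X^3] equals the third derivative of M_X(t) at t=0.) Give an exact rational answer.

E[X^3] = M^(3)(0) = 13/4

M_X(t) = (e^(3*t) - e^(-2*t))/(5*t)
M^(3)(t) = (27*t^3*e^(5*t) + 8*t^3 - 27*t^2*e^(5*t) + 12*t^2 + 18*t*e^(5*t) + 12*t - 6*e^(5*t) + 6)*e^(-2*t)/(5*t^4)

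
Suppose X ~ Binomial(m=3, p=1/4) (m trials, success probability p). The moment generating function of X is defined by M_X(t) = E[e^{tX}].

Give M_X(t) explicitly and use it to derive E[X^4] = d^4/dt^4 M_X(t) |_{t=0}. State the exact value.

M_X(t) = (e^(t)/4 + 3/4)^3
D^4[M](t) = 81*e^(3*t)/64 + 9*e^(2*t)/4 + 27*e^(t)/64

E[X^4] = D^4[M](0) = 63/16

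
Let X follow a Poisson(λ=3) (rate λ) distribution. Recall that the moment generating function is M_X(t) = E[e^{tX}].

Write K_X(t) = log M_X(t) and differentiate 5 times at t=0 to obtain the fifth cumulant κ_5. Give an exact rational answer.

M_X(t) = e^(3*e^(t) - 3)
K_X(t) = log M_X(t) = 3*e^(t) - 3
K^(5)(t) = 3*e^(t)

κ_5 = K^(5)(0) = 3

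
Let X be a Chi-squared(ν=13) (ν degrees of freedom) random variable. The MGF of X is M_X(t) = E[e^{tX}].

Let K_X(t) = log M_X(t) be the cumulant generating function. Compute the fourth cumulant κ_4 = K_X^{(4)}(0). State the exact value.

κ_4 = K^(4)(0) = 624

M_X(t) = (1 - 2*t)^(-13/2)
K_X(t) = log M_X(t) = -13*log(1 - 2*t)/2
K^(4)(t) = 624/(16*t^4 - 32*t^3 + 24*t^2 - 8*t + 1)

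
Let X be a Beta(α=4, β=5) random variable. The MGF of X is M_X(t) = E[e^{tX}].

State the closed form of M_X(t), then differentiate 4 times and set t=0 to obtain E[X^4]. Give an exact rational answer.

E[X^4] = M′′′′(0) = 7/99

M_X(t) = ₁F₁(4; 9; t)
M′(t) = 4*₁F₁(5; 10; t)/9
M′′(t) = 2*₁F₁(6; 11; t)/9
M′′′(t) = 4*₁F₁(7; 12; t)/33
M′′′′(t) = 7*₁F₁(8; 13; t)/99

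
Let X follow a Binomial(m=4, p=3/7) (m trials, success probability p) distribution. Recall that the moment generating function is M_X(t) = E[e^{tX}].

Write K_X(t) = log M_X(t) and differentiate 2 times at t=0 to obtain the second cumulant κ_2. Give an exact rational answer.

κ_2 = D^2[K](0) = 48/49

M_X(t) = (3*e^(t)/7 + 4/7)^4
K_X(t) = log M_X(t) = 4*log(3*e^(t)/7 + 4/7)
D^2[K](t) = 48*e^(t)/(9*e^(2*t) + 24*e^(t) + 16)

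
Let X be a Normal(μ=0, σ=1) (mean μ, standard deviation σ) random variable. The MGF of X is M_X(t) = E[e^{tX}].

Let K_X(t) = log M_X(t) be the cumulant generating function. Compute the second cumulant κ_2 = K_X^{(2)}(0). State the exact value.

M_X(t) = e^(t^2/2)
K_X(t) = log M_X(t) = t^2/2
dK/dt = t
d^2K/dt^2 = 1

κ_2 = d^2K/dt^2 |_{t=0} = 1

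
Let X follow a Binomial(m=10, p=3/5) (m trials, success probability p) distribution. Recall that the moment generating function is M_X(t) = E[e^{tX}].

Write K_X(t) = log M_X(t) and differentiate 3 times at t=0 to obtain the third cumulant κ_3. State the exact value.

M_X(t) = (3*e^(t)/5 + 2/5)^10
K_X(t) = log M_X(t) = 10*log(3*e^(t)/5 + 2/5)
D^3[K](t) = (-180*e^(2*t) + 120*e^(t))/(27*e^(3*t) + 54*e^(2*t) + 36*e^(t) + 8)

κ_3 = D^3[K](0) = -12/25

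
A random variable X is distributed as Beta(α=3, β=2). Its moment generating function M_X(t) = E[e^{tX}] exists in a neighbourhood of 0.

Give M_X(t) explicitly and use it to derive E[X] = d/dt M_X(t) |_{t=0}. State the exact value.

E[X] = M′(0) = 3/5

M_X(t) = ₁F₁(3; 5; t)
M′(t) = 3*₁F₁(4; 6; t)/5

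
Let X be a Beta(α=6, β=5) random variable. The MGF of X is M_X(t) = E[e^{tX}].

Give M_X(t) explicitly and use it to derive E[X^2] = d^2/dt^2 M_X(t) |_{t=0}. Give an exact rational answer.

E[X^2] = M′′(0) = 7/22

M_X(t) = ₁F₁(6; 11; t)
M′(t) = 6*₁F₁(7; 12; t)/11
M′′(t) = 7*₁F₁(8; 13; t)/22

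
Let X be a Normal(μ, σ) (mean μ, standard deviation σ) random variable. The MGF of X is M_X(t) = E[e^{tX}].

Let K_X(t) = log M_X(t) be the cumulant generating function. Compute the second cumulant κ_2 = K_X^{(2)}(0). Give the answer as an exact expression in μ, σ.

κ_2 = d^2K/dt^2 |_{t=0} = σ^2

M_X(t) = e^(μ*t + σ^2*t^2/2)
K_X(t) = log M_X(t) = μ*t + σ^2*t^2/2
dK/dt = μ + σ^2*t
d^2K/dt^2 = σ^2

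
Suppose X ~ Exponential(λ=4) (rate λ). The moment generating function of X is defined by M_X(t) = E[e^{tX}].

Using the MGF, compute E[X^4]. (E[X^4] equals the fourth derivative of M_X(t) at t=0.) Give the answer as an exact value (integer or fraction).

M_X(t) = 4/(4 - t)
D^4[M](t) = -96/(t^5 - 20*t^4 + 160*t^3 - 640*t^2 + 1280*t - 1024)

E[X^4] = D^4[M](0) = 3/32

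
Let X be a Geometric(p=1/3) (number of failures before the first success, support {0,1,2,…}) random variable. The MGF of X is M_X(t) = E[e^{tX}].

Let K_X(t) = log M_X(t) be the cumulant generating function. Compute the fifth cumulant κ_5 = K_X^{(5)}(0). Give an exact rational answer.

M_X(t) = 1/(3*(1 - 2*e^(t)/3))
K_X(t) = log M_X(t) = -log(1 - 2*e^(t)/3) - log(3)
K^(5)(t) = (-48*e^(4*t) - 792*e^(3*t) - 1188*e^(2*t) - 162*e^(t))/(32*e^(5*t) - 240*e^(4*t) + 720*e^(3*t) - 1080*e^(2*t) + 810*e^(t) - 243)

κ_5 = K^(5)(0) = 2190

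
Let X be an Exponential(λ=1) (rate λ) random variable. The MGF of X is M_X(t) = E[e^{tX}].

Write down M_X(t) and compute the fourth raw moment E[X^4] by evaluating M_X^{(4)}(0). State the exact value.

M_X(t) = 1/(1 - t)
M′(t) = 1/(t^2 - 2*t + 1)
M′′(t) = -2/(t^3 - 3*t^2 + 3*t - 1)
M′′′(t) = 6/(t^4 - 4*t^3 + 6*t^2 - 4*t + 1)
M′′′′(t) = -24/(t^5 - 5*t^4 + 10*t^3 - 10*t^2 + 5*t - 1)

E[X^4] = M′′′′(0) = 24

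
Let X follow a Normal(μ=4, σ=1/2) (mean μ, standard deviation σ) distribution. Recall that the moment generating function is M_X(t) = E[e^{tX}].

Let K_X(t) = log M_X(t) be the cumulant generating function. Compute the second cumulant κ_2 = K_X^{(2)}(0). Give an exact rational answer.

κ_2 = K′′(0) = 1/4

M_X(t) = e^(t^2/8 + 4*t)
K_X(t) = log M_X(t) = t^2/8 + 4*t
K′(t) = t/4 + 4
K′′(t) = 1/4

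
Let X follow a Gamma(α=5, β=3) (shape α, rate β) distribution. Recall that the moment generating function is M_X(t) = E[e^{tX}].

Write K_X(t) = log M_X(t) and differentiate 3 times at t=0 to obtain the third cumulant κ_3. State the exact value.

M_X(t) = 243/(3 - t)^5
K_X(t) = log M_X(t) = -5*log(3 - t) + 5*log(3)
dK/dt = -5/(t - 3)
d^2K/dt^2 = 5/(t^2 - 6*t + 9)
d^3K/dt^3 = -10/(t^3 - 9*t^2 + 27*t - 27)

κ_3 = d^3K/dt^3 |_{t=0} = 10/27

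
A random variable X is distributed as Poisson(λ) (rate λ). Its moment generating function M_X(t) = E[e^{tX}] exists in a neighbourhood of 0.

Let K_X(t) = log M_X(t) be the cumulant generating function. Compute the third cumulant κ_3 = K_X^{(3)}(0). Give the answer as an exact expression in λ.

M_X(t) = e^(λ*(e^(t) - 1))
K_X(t) = log M_X(t) = λ*(e^(t) - 1)
D^3[K](t) = λ*e^(t)

κ_3 = D^3[K](0) = λ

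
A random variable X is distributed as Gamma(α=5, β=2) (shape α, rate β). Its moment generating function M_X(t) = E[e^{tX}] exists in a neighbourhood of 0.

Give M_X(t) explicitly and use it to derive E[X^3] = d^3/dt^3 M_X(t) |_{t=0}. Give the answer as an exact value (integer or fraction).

E[X^3] = M′′′(0) = 105/4

M_X(t) = 32/(2 - t)^5
M′(t) = 160/(t^6 - 12*t^5 + 60*t^4 - 160*t^3 + 240*t^2 - 192*t + 64)
M′′(t) = -960/(t^7 - 14*t^6 + 84*t^5 - 280*t^4 + 560*t^3 - 672*t^2 + 448*t - 128)
M′′′(t) = 6720/(t^8 - 16*t^7 + 112*t^6 - 448*t^5 + 1120*t^4 - 1792*t^3 + 1792*t^2 - 1024*t + 256)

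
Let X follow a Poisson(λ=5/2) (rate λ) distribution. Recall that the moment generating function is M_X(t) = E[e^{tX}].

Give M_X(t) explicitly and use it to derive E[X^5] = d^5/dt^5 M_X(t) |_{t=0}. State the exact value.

E[X^5] = d^5M/dt^5 |_{t=0} = 31205/32

M_X(t) = e^(5*e^(t)/2 - 5/2)
dM/dt = 5*e^(-5/2)*e^(t)*e^(5*e^(t)/2)/2
d^2M/dt^2 = (25*e^(2*t)*e^(5*e^(t)/2) + 10*e^(t)*e^(5*e^(t)/2))*e^(-5/2)/4
d^3M/dt^3 = (125*e^(3*t)*e^(5*e^(t)/2) + 150*e^(2*t)*e^(5*e^(t)/2) + 20*e^(t)*e^(5*e^(t)/2))*e^(-5/2)/8
d^4M/dt^4 = (625*e^(4*t)*e^(5*e^(t)/2) + 1500*e^(3*t)*e^(5*e^(t)/2) + 700*e^(2*t)*e^(5*e^(t)/2) + 40*e^(t)*e^(5*e^(t)/2))*e^(-5/2)/16
d^5M/dt^5 = (3125*e^(5*t)*e^(5*e^(t)/2) + 12500*e^(4*t)*e^(5*e^(t)/2) + 12500*e^(3*t)*e^(5*e^(t)/2) + 3000*e^(2*t)*e^(5*e^(t)/2) + 80*e^(t)*e^(5*e^(t)/2))*e^(-5/2)/32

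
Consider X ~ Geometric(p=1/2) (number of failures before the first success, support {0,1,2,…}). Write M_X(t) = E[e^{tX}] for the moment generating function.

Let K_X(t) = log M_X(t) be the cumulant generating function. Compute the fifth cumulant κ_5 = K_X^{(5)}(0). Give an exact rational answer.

κ_5 = d^5K/dt^5 |_{t=0} = 150

M_X(t) = 1/(2*(1 - e^(t)/2))
K_X(t) = log M_X(t) = -log(1 - e^(t)/2) - log(2)
dK/dt = -e^(t)/(e^(t) - 2)
d^2K/dt^2 = 2*e^(t)/(e^(2*t) - 4*e^(t) + 4)
d^3K/dt^3 = (-2*e^(2*t) - 4*e^(t))/(e^(3*t) - 6*e^(2*t) + 12*e^(t) - 8)
d^4K/dt^4 = (2*e^(3*t) + 16*e^(2*t) + 8*e^(t))/(e^(4*t) - 8*e^(3*t) + 24*e^(2*t) - 32*e^(t) + 16)
d^5K/dt^5 = (-2*e^(4*t) - 44*e^(3*t) - 88*e^(2*t) - 16*e^(t))/(e^(5*t) - 10*e^(4*t) + 40*e^(3*t) - 80*e^(2*t) + 80*e^(t) - 32)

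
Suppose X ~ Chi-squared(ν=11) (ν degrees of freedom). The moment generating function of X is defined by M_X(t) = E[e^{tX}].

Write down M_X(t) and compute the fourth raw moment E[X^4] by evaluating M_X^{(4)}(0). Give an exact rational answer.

E[X^4] = M^(4)(0) = 36465

M_X(t) = (1 - 2*t)^(-11/2)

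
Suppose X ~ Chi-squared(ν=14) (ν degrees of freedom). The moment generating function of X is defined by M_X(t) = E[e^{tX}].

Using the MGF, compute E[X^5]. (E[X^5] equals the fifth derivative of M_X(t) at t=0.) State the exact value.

M_X(t) = (1 - 2*t)^(-7)
M^(5)(t) = 1774080/(4096*t^12 - 24576*t^11 + 67584*t^10 - 112640*t^9 + 126720*t^8 - 101376*t^7 + 59136*t^6 - 25344*t^5 + 7920*t^4 - 1760*t^3 + 264*t^2 - 24*t + 1)

E[X^5] = M^(5)(0) = 1774080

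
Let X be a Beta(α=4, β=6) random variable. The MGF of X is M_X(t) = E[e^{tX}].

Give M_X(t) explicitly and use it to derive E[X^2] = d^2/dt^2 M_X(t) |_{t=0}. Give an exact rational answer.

M_X(t) = ₁F₁(4; 10; t)
M^(2)(t) = 2*₁F₁(6; 12; t)/11

E[X^2] = M^(2)(0) = 2/11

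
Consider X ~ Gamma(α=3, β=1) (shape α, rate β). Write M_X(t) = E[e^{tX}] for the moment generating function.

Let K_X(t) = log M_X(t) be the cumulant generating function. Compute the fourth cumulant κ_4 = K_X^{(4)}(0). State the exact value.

κ_4 = d^4K/dt^4 |_{t=0} = 18

M_X(t) = (1 - t)^(-3)
K_X(t) = log M_X(t) = -3*log(1 - t)
dK/dt = -3/(t - 1)
d^2K/dt^2 = 3/(t^2 - 2*t + 1)
d^3K/dt^3 = -6/(t^3 - 3*t^2 + 3*t - 1)
d^4K/dt^4 = 18/(t^4 - 4*t^3 + 6*t^2 - 4*t + 1)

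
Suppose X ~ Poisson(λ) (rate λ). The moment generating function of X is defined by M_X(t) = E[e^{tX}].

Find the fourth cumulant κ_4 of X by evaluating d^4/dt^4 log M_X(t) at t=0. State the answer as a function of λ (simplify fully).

M_X(t) = e^(λ*(e^(t) - 1))
K_X(t) = log M_X(t) = λ*(e^(t) - 1)
K^(4)(t) = λ*e^(t)

κ_4 = K^(4)(0) = λ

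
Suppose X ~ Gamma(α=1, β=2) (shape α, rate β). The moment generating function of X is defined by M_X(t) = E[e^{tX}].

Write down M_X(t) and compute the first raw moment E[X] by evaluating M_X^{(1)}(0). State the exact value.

M_X(t) = 2/(2 - t)
D[M](t) = 2/(t^2 - 4*t + 4)

E[X] = D[M](0) = 1/2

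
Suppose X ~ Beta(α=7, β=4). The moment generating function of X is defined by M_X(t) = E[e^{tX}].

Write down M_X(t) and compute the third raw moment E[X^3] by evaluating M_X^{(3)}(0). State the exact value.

M_X(t) = ₁F₁(7; 11; t)
dM/dt = 7*₁F₁(8; 12; t)/11
d^2M/dt^2 = 14*₁F₁(9; 13; t)/33
d^3M/dt^3 = 42*₁F₁(10; 14; t)/143

E[X^3] = d^3M/dt^3 |_{t=0} = 42/143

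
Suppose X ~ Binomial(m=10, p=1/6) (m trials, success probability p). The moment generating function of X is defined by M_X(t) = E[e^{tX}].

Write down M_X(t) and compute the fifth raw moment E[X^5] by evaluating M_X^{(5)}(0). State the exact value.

M_X(t) = (e^(t)/6 + 5/6)^10

E[X^5] = d^5M/dt^5 |_{t=0} = 2975/18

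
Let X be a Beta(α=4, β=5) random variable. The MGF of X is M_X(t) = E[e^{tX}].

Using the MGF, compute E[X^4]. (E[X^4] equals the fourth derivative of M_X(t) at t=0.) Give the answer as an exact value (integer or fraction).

M_X(t) = ₁F₁(4; 9; t)
dM/dt = 4*₁F₁(5; 10; t)/9
d^2M/dt^2 = 2*₁F₁(6; 11; t)/9
d^3M/dt^3 = 4*₁F₁(7; 12; t)/33
d^4M/dt^4 = 7*₁F₁(8; 13; t)/99

E[X^4] = d^4M/dt^4 |_{t=0} = 7/99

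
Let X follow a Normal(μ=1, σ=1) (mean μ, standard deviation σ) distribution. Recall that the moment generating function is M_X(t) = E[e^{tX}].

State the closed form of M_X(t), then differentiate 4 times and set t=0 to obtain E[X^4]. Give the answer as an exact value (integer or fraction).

M_X(t) = e^(t^2/2 + t)
D^4[M](t) = t^4*e^(t)*e^(t^2/2) + 4*t^3*e^(t)*e^(t^2/2) + 12*t^2*e^(t)*e^(t^2/2) + 16*t*e^(t)*e^(t^2/2) + 10*e^(t)*e^(t^2/2)

E[X^4] = D^4[M](0) = 10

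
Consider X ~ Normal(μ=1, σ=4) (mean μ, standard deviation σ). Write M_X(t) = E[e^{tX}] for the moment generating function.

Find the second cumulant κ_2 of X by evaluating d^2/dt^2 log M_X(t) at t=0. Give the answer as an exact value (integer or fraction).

M_X(t) = e^(8*t^2 + t)
K_X(t) = log M_X(t) = 8*t^2 + t
K^(2)(t) = 16

κ_2 = K^(2)(0) = 16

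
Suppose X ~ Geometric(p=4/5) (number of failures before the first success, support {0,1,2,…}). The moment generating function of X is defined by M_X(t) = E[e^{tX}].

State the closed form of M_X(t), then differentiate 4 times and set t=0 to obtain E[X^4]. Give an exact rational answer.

M_X(t) = 4/(5*(1 - e^(t)/5))
M^(4)(t) = (-4*e^(4*t) - 220*e^(3*t) - 1100*e^(2*t) - 500*e^(t))/(e^(5*t) - 25*e^(4*t) + 250*e^(3*t) - 1250*e^(2*t) + 3125*e^(t) - 3125)

E[X^4] = M^(4)(0) = 57/32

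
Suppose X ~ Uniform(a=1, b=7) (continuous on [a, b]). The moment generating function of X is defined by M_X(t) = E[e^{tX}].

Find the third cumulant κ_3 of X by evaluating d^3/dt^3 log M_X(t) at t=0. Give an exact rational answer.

M_X(t) = (e^(7*t) - e^(t))/(6*t)
K_X(t) = log M_X(t) = -log(t) + log(e^(7*t) - e^(t)) - log(6)
K′(t) = (7*t*e^(6*t) - t - e^(6*t) + 1)/(t*e^(6*t) - t)
K′′(t) = (-36*t^2*e^(6*t) + e^(12*t) - 2*e^(6*t) + 1)/(t^2*e^(12*t) - 2*t^2*e^(6*t) + t^2)
K′′′(t) = (216*t^3*e^(12*t) + 216*t^3*e^(6*t) - 2*e^(18*t) + 6*e^(12*t) - 6*e^(6*t) + 2)/(t^3*e^(18*t) - 3*t^3*e^(12*t) + 3*t^3*e^(6*t) - t^3)

κ_3 = K′′′(0) = 0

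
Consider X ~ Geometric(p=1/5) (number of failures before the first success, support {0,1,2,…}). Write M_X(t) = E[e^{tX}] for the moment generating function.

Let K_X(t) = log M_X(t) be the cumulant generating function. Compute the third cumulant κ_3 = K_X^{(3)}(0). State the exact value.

κ_3 = D^3[K](0) = 180

M_X(t) = 1/(5*(1 - 4*e^(t)/5))
K_X(t) = log M_X(t) = -log(1 - 4*e^(t)/5) - log(5)
D^3[K](t) = (-80*e^(2*t) - 100*e^(t))/(64*e^(3*t) - 240*e^(2*t) + 300*e^(t) - 125)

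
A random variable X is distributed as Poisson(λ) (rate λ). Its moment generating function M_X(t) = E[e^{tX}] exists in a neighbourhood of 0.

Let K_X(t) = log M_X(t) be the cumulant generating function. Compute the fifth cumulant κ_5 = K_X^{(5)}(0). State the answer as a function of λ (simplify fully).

κ_5 = K′′′′′(0) = λ

M_X(t) = e^(λ*(e^(t) - 1))
K_X(t) = log M_X(t) = λ*(e^(t) - 1)
K′(t) = λ*e^(t)
K′′(t) = λ*e^(t)
K′′′(t) = λ*e^(t)
K′′′′(t) = λ*e^(t)
K′′′′′(t) = λ*e^(t)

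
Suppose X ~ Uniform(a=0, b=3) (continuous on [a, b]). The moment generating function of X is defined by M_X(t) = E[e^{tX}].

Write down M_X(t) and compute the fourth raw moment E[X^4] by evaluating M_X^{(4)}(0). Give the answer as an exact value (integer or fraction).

E[X^4] = d^4M/dt^4 |_{t=0} = 81/5

M_X(t) = (e^(3*t) - 1)/(3*t)
dM/dt = (3*t*e^(3*t) - e^(3*t) + 1)/(3*t^2)
d^2M/dt^2 = (9*t^2*e^(3*t) - 6*t*e^(3*t) + 2*e^(3*t) - 2)/(3*t^3)
d^3M/dt^3 = (9*t^3*e^(3*t) - 9*t^2*e^(3*t) + 6*t*e^(3*t) - 2*e^(3*t) + 2)/t^4
d^4M/dt^4 = (27*t^4*e^(3*t) - 36*t^3*e^(3*t) + 36*t^2*e^(3*t) - 24*t*e^(3*t) + 8*e^(3*t) - 8)/t^5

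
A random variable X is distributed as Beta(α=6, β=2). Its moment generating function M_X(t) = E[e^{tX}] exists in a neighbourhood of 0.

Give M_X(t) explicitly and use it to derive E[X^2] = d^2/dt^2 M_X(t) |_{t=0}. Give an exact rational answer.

E[X^2] = M^(2)(0) = 7/12

M_X(t) = ₁F₁(6; 8; t)
M^(2)(t) = 7*₁F₁(8; 10; t)/12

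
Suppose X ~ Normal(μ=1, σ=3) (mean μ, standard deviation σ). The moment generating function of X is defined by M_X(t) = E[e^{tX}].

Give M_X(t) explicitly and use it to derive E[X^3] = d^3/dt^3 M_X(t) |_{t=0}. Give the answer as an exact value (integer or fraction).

E[X^3] = M^(3)(0) = 28

M_X(t) = e^(9*t^2/2 + t)
M^(3)(t) = 729*t^3*e^(t)*e^(9*t^2/2) + 243*t^2*e^(t)*e^(9*t^2/2) + 270*t*e^(t)*e^(9*t^2/2) + 28*e^(t)*e^(9*t^2/2)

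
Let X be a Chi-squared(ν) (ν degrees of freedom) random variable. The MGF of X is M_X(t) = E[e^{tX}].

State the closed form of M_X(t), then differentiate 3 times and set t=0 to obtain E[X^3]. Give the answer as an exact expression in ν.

M_X(t) = (1 - 2*t)^(-ν/2)
dM/dt = -ν/(2*t*(1 - 2*t)^(ν/2) - (1 - 2*t)^(ν/2))
d^2M/dt^2 = (ν^2 + 2*ν)/(4*t^2*(1 - 2*t)^(ν/2) - 4*t*(1 - 2*t)^(ν/2) + (1 - 2*t)^(ν/2))
d^3M/dt^3 = (-ν^3 - 6*ν^2 - 8*ν)/(8*t^3*(1 - 2*t)^(ν/2) - 12*t^2*(1 - 2*t)^(ν/2) + 6*t*(1 - 2*t)^(ν/2) - (1 - 2*t)^(ν/2))

E[X^3] = d^3M/dt^3 |_{t=0} = ν*(ν^2 + 6*ν + 8)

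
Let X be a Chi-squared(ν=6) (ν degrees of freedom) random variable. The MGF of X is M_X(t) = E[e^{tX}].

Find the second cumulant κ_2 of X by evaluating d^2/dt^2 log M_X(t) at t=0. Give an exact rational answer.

κ_2 = d^2K/dt^2 |_{t=0} = 12

M_X(t) = (1 - 2*t)^(-3)
K_X(t) = log M_X(t) = -3*log(1 - 2*t)
dK/dt = -6/(2*t - 1)
d^2K/dt^2 = 12/(4*t^2 - 4*t + 1)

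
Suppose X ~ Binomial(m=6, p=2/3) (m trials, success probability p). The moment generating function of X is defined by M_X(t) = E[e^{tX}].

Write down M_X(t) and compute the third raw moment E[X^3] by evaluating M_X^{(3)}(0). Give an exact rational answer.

E[X^3] = D^3[M](0) = 716/9

M_X(t) = (2*e^(t)/3 + 1/3)^6
D^3[M](t) = 512*e^(6*t)/27 + 8000*e^(5*t)/243 + 5120*e^(4*t)/243 + 160*e^(3*t)/27 + 160*e^(2*t)/243 + 4*e^(t)/243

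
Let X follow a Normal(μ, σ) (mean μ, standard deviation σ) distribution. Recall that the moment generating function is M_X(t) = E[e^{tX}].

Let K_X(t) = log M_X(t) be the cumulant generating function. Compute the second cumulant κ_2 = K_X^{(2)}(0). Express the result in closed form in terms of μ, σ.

M_X(t) = e^(μ*t + σ^2*t^2/2)
K_X(t) = log M_X(t) = μ*t + σ^2*t^2/2
dK/dt = μ + σ^2*t
d^2K/dt^2 = σ^2

κ_2 = d^2K/dt^2 |_{t=0} = σ^2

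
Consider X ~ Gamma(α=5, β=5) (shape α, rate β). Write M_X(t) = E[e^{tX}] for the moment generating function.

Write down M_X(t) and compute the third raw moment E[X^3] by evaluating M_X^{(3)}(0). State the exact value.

M_X(t) = 3125/(5 - t)^5
M^(3)(t) = 656250/(t^8 - 40*t^7 + 700*t^6 - 7000*t^5 + 43750*t^4 - 175000*t^3 + 437500*t^2 - 625000*t + 390625)

E[X^3] = M^(3)(0) = 42/25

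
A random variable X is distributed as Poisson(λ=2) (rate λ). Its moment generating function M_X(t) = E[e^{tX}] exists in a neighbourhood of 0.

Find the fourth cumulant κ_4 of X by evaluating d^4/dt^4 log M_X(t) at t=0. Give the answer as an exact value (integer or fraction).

κ_4 = K′′′′(0) = 2

M_X(t) = e^(2*e^(t) - 2)
K_X(t) = log M_X(t) = 2*e^(t) - 2
K′(t) = 2*e^(t)
K′′(t) = 2*e^(t)
K′′′(t) = 2*e^(t)
K′′′′(t) = 2*e^(t)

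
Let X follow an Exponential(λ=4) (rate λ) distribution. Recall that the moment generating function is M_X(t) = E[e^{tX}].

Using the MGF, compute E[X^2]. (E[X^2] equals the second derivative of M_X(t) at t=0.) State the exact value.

E[X^2] = M′′(0) = 1/8

M_X(t) = 4/(4 - t)
M′(t) = 4/(t^2 - 8*t + 16)
M′′(t) = -8/(t^3 - 12*t^2 + 48*t - 64)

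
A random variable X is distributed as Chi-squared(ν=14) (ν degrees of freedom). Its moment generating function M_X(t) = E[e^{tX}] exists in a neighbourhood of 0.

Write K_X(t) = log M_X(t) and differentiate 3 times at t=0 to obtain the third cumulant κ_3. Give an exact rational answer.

M_X(t) = (1 - 2*t)^(-7)
K_X(t) = log M_X(t) = -7*log(1 - 2*t)
K′(t) = -14/(2*t - 1)
K′′(t) = 28/(4*t^2 - 4*t + 1)
K′′′(t) = -112/(8*t^3 - 12*t^2 + 6*t - 1)

κ_3 = K′′′(0) = 112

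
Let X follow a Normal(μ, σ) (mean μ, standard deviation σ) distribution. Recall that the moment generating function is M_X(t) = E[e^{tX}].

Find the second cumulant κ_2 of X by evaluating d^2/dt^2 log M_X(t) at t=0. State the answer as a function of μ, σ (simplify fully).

κ_2 = K′′(0) = σ^2

M_X(t) = e^(μ*t + σ^2*t^2/2)
K_X(t) = log M_X(t) = μ*t + σ^2*t^2/2
K′(t) = μ + σ^2*t
K′′(t) = σ^2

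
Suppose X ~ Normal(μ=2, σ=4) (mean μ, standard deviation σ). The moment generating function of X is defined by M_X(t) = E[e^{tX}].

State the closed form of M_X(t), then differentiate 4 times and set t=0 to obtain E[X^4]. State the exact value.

M_X(t) = e^(8*t^2 + 2*t)
M^(4)(t) = 65536*t^4*e^(2*t)*e^(8*t^2) + 32768*t^3*e^(2*t)*e^(8*t^2) + 30720*t^2*e^(2*t)*e^(8*t^2) + 6656*t*e^(2*t)*e^(8*t^2) + 1168*e^(2*t)*e^(8*t^2)

E[X^4] = M^(4)(0) = 1168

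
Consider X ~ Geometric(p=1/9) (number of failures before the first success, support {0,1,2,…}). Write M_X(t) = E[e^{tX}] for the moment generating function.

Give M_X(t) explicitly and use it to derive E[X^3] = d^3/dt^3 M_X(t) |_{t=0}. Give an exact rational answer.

E[X^3] = D^3[M](0) = 3464

M_X(t) = 1/(9*(1 - 8*e^(t)/9))
D^3[M](t) = (512*e^(3*t) + 2304*e^(2*t) + 648*e^(t))/(4096*e^(4*t) - 18432*e^(3*t) + 31104*e^(2*t) - 23328*e^(t) + 6561)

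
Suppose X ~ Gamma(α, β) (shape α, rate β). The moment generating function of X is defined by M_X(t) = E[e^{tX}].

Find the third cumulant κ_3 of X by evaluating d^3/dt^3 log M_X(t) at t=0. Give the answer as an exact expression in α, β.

M_X(t) = (β/(β - t))^α
K_X(t) = log M_X(t) = α*(log(β) - log(β - t))
dK/dt = -α/(-β + t)
d^2K/dt^2 = α/(β^2 - 2*β*t + t^2)
d^3K/dt^3 = -2*α/(-β^3 + 3*β^2*t - 3*β*t^2 + t^3)

κ_3 = d^3K/dt^3 |_{t=0} = 2*α/β^3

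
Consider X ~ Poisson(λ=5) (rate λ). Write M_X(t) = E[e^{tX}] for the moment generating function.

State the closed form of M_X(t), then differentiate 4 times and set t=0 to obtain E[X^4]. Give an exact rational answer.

E[X^4] = M′′′′(0) = 1555

M_X(t) = e^(5*e^(t) - 5)
M′(t) = 5*e^(-5)*e^(t)*e^(5*e^(t))
M′′(t) = (25*e^(2*t)*e^(5*e^(t)) + 5*e^(t)*e^(5*e^(t)))*e^(-5)
M′′′(t) = (125*e^(3*t)*e^(5*e^(t)) + 75*e^(2*t)*e^(5*e^(t)) + 5*e^(t)*e^(5*e^(t)))*e^(-5)
M′′′′(t) = (625*e^(4*t)*e^(5*e^(t)) + 750*e^(3*t)*e^(5*e^(t)) + 175*e^(2*t)*e^(5*e^(t)) + 5*e^(t)*e^(5*e^(t)))*e^(-5)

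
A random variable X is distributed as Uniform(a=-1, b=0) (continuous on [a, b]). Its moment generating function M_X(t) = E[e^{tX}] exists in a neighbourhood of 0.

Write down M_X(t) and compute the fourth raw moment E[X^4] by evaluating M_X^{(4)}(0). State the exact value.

M_X(t) = (1 - e^(-t))/t
M^(4)(t) = (-t^4 - 4*t^3 - 12*t^2 - 24*t + 24*e^(t) - 24)*e^(-t)/t^5

E[X^4] = M^(4)(0) = 1/5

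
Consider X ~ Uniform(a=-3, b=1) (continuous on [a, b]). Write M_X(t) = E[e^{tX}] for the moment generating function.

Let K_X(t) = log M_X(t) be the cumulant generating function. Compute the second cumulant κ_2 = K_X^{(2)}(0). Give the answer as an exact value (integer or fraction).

κ_2 = K′′(0) = 4/3

M_X(t) = (e^(t) - e^(-3*t))/(4*t)
K_X(t) = log M_X(t) = -log(t) + log(e^(t) - e^(-3*t)) - 2*log(2)
K′(t) = (t*e^(4*t) + 3*t - e^(4*t) + 1)/(t*e^(4*t) - t)
K′′(t) = (-16*t^2*e^(4*t) + e^(8*t) - 2*e^(4*t) + 1)/(t^2*e^(8*t) - 2*t^2*e^(4*t) + t^2)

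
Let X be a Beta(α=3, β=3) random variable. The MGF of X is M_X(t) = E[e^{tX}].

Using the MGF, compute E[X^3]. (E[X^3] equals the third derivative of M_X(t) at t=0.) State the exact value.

M_X(t) = ₁F₁(3; 6; t)
M′(t) = ₁F₁(4; 7; t)/2
M′′(t) = 2*₁F₁(5; 8; t)/7
M′′′(t) = 5*₁F₁(6; 9; t)/28

E[X^3] = M′′′(0) = 5/28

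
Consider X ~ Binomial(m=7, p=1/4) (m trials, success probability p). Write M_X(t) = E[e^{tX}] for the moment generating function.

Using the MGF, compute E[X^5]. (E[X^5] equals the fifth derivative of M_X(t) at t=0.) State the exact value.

E[X^5] = d^5M/dt^5 |_{t=0} = 20279/128

M_X(t) = (e^(t)/4 + 3/4)^7
dM/dt = 7*e^(7*t)/16384 + 63*e^(6*t)/8192 + 945*e^(5*t)/16384 + 945*e^(4*t)/4096 + 8505*e^(3*t)/16384 + 5103*e^(2*t)/8192 + 5103*e^(t)/16384
d^2M/dt^2 = 49*e^(7*t)/16384 + 189*e^(6*t)/4096 + 4725*e^(5*t)/16384 + 945*e^(4*t)/1024 + 25515*e^(3*t)/16384 + 5103*e^(2*t)/4096 + 5103*e^(t)/16384
d^3M/dt^3 = 343*e^(7*t)/16384 + 567*e^(6*t)/2048 + 23625*e^(5*t)/16384 + 945*e^(4*t)/256 + 76545*e^(3*t)/16384 + 5103*e^(2*t)/2048 + 5103*e^(t)/16384
d^4M/dt^4 = 2401*e^(7*t)/16384 + 1701*e^(6*t)/1024 + 118125*e^(5*t)/16384 + 945*e^(4*t)/64 + 229635*e^(3*t)/16384 + 5103*e^(2*t)/1024 + 5103*e^(t)/16384
d^5M/dt^5 = 16807*e^(7*t)/16384 + 5103*e^(6*t)/512 + 590625*e^(5*t)/16384 + 945*e^(4*t)/16 + 688905*e^(3*t)/16384 + 5103*e^(2*t)/512 + 5103*e^(t)/16384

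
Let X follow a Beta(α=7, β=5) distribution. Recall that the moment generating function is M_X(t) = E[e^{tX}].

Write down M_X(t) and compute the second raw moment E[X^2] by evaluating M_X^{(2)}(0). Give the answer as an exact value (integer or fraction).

M_X(t) = ₁F₁(7; 12; t)
M′(t) = 7*₁F₁(8; 13; t)/12
M′′(t) = 14*₁F₁(9; 14; t)/39

E[X^2] = M′′(0) = 14/39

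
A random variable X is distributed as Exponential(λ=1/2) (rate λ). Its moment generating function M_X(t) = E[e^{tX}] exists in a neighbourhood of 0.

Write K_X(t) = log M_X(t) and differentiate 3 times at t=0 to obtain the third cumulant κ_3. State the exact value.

κ_3 = K^(3)(0) = 16

M_X(t) = 1/(2*(1/2 - t))
K_X(t) = log M_X(t) = -log(1/2 - t) - log(2)
K^(3)(t) = -16/(8*t^3 - 12*t^2 + 6*t - 1)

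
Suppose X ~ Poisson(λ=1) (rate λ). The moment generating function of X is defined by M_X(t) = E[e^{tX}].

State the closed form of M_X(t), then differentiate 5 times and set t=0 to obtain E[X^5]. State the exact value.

M_X(t) = e^(e^(t) - 1)
M^(5)(t) = (e^(5*t)*e^(e^(t)) + 10*e^(4*t)*e^(e^(t)) + 25*e^(3*t)*e^(e^(t)) + 15*e^(2*t)*e^(e^(t)) + e^(t)*e^(e^(t)))*e^(-1)

E[X^5] = M^(5)(0) = 52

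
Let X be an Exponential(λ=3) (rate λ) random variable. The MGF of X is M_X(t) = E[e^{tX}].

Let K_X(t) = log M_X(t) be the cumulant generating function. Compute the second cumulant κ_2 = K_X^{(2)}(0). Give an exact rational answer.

κ_2 = K′′(0) = 1/9

M_X(t) = 3/(3 - t)
K_X(t) = log M_X(t) = -log(3 - t) + log(3)
K′(t) = -1/(t - 3)
K′′(t) = 1/(t^2 - 6*t + 9)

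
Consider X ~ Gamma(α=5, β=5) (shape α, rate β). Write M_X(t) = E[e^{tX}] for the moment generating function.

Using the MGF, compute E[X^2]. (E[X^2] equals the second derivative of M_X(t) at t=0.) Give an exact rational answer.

E[X^2] = D^2[M](0) = 6/5

M_X(t) = 3125/(5 - t)^5
D^2[M](t) = -93750/(t^7 - 35*t^6 + 525*t^5 - 4375*t^4 + 21875*t^3 - 65625*t^2 + 109375*t - 78125)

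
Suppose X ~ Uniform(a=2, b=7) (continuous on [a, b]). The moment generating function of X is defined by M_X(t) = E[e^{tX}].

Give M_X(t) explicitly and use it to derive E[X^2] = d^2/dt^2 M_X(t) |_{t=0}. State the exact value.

E[X^2] = D^2[M](0) = 67/3

M_X(t) = (e^(7*t) - e^(2*t))/(5*t)
D^2[M](t) = (49*t^2*e^(7*t) - 4*t^2*e^(2*t) - 14*t*e^(7*t) + 4*t*e^(2*t) + 2*e^(7*t) - 2*e^(2*t))/(5*t^3)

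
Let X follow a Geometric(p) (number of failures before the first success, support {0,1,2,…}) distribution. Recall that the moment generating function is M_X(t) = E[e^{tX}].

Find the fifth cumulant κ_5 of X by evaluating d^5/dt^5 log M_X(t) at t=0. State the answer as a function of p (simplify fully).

κ_5 = D^5[K](0) = (p^4 - 15*p^3 + 50*p^2 - 60*p + 24)/p^5

M_X(t) = p/(-(1 - p)*e^(t) + 1)
K_X(t) = log M_X(t) = log(p) - log(-(1 - p)*e^(t) + 1)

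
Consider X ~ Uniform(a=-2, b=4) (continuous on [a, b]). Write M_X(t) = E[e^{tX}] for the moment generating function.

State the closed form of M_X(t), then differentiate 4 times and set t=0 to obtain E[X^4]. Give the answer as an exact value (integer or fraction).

E[X^4] = D^4[M](0) = 176/5

M_X(t) = (e^(4*t) - e^(-2*t))/(6*t)
D^4[M](t) = (128*t^4*e^(6*t) - 8*t^4 - 128*t^3*e^(6*t) - 16*t^3 + 96*t^2*e^(6*t) - 24*t^2 - 48*t*e^(6*t) - 24*t + 12*e^(6*t) - 12)*e^(-2*t)/(3*t^5)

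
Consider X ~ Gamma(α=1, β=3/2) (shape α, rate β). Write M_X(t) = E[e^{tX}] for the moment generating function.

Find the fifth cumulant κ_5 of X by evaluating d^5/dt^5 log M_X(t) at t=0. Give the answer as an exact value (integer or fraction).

M_X(t) = 3/(2*(3/2 - t))
K_X(t) = log M_X(t) = -log(3/2 - t) - log(2) + log(3)
K′(t) = -2/(2*t - 3)
K′′(t) = 4/(4*t^2 - 12*t + 9)
K′′′(t) = -16/(8*t^3 - 36*t^2 + 54*t - 27)
K′′′′(t) = 96/(16*t^4 - 96*t^3 + 216*t^2 - 216*t + 81)
K′′′′′(t) = -768/(32*t^5 - 240*t^4 + 720*t^3 - 1080*t^2 + 810*t - 243)

κ_5 = K′′′′′(0) = 256/81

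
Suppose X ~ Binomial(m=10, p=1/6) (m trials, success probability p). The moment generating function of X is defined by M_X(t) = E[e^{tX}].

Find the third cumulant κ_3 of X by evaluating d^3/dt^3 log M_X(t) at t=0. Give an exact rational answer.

M_X(t) = (e^(t)/6 + 5/6)^10
K_X(t) = log M_X(t) = 10*log(e^(t)/6 + 5/6)
dK/dt = 10*e^(t)/(e^(t) + 5)
d^2K/dt^2 = 50*e^(t)/(e^(2*t) + 10*e^(t) + 25)
d^3K/dt^3 = (-50*e^(2*t) + 250*e^(t))/(e^(3*t) + 15*e^(2*t) + 75*e^(t) + 125)

κ_3 = d^3K/dt^3 |_{t=0} = 25/27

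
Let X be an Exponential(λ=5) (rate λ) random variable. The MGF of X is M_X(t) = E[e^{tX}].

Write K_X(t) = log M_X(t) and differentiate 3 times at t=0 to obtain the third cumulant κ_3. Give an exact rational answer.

κ_3 = K′′′(0) = 2/125

M_X(t) = 5/(5 - t)
K_X(t) = log M_X(t) = -log(5 - t) + log(5)
K′(t) = -1/(t - 5)
K′′(t) = 1/(t^2 - 10*t + 25)
K′′′(t) = -2/(t^3 - 15*t^2 + 75*t - 125)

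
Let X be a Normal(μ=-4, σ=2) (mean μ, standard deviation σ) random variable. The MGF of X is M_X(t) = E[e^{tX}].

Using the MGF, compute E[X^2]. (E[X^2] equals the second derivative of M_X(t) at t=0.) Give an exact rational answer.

E[X^2] = M′′(0) = 20

M_X(t) = e^(2*t^2 - 4*t)
M′(t) = 4*t*e^(-4*t)*e^(2*t^2) - 4*e^(-4*t)*e^(2*t^2)
M′′(t) = (16*t^2*e^(2*t^2) - 32*t*e^(2*t^2) + 20*e^(2*t^2))*e^(-4*t)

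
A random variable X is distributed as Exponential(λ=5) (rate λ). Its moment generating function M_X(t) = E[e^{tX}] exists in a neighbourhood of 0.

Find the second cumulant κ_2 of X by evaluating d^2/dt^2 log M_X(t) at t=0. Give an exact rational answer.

κ_2 = D^2[K](0) = 1/25

M_X(t) = 5/(5 - t)
K_X(t) = log M_X(t) = -log(5 - t) + log(5)
D^2[K](t) = 1/(t^2 - 10*t + 25)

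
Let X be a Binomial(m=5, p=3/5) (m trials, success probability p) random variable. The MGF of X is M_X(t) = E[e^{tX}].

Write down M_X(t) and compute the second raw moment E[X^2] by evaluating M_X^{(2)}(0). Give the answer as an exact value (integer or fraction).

M_X(t) = (3*e^(t)/5 + 2/5)^5
D^2[M](t) = 243*e^(5*t)/125 + 2592*e^(4*t)/625 + 1944*e^(3*t)/625 + 576*e^(2*t)/625 + 48*e^(t)/625

E[X^2] = D^2[M](0) = 51/5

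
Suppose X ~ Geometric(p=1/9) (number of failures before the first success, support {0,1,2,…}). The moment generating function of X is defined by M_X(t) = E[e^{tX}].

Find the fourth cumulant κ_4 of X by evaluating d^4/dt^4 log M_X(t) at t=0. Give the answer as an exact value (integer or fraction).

M_X(t) = 1/(9*(1 - 8*e^(t)/9))
K_X(t) = log M_X(t) = -log(1 - 8*e^(t)/9) - 2*log(3)
K^(4)(t) = (4608*e^(3*t) + 20736*e^(2*t) + 5832*e^(t))/(4096*e^(4*t) - 18432*e^(3*t) + 31104*e^(2*t) - 23328*e^(t) + 6561)

κ_4 = K^(4)(0) = 31176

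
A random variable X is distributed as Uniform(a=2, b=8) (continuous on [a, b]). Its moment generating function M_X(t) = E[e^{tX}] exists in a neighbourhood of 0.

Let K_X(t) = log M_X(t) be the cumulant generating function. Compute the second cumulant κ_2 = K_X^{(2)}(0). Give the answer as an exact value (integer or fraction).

M_X(t) = (e^(8*t) - e^(2*t))/(6*t)
K_X(t) = log M_X(t) = -log(t) + log(e^(8*t) - e^(2*t)) - log(6)
D^2[K](t) = (-36*t^2*e^(6*t) + e^(12*t) - 2*e^(6*t) + 1)/(t^2*e^(12*t) - 2*t^2*e^(6*t) + t^2)

κ_2 = D^2[K](0) = 3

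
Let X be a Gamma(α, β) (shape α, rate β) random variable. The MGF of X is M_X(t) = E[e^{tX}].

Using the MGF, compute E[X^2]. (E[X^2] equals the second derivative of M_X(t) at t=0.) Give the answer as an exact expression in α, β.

E[X^2] = M′′(0) = α*(α + 1)/β^2

M_X(t) = (β/(β - t))^α
M′(t) = -α*β^α*(1/(β - t))^α/(-β + t)
M′′(t) = (α^2*β^α*(1/(β - t))^α + α*β^α*(1/(β - t))^α)/(β^2 - 2*β*t + t^2)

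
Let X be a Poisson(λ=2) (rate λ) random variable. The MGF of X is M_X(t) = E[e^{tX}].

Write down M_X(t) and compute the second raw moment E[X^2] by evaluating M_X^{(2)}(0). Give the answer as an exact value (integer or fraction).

M_X(t) = e^(2*e^(t) - 2)
dM/dt = 2*e^(-2)*e^(t)*e^(2*e^(t))
d^2M/dt^2 = (4*e^(2*t)*e^(2*e^(t)) + 2*e^(t)*e^(2*e^(t)))*e^(-2)

E[X^2] = d^2M/dt^2 |_{t=0} = 6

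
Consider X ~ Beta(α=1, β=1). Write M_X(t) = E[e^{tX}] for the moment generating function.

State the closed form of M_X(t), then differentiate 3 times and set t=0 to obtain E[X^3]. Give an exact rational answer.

M_X(t) = ₁F₁(1; 2; t)
D^3[M](t) = ₁F₁(4; 5; t)/4

E[X^3] = D^3[M](0) = 1/4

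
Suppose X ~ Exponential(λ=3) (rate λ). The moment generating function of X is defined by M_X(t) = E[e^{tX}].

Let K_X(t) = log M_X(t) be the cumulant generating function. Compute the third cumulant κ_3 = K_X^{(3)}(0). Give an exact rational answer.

κ_3 = K′′′(0) = 2/27

M_X(t) = 3/(3 - t)
K_X(t) = log M_X(t) = -log(3 - t) + log(3)
K′(t) = -1/(t - 3)
K′′(t) = 1/(t^2 - 6*t + 9)
K′′′(t) = -2/(t^3 - 9*t^2 + 27*t - 27)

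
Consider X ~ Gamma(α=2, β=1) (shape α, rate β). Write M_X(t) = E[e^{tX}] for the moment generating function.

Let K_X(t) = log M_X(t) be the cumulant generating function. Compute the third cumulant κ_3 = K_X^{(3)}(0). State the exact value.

κ_3 = K^(3)(0) = 4

M_X(t) = (1 - t)^(-2)
K_X(t) = log M_X(t) = -2*log(1 - t)
K^(3)(t) = -4/(t^3 - 3*t^2 + 3*t - 1)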